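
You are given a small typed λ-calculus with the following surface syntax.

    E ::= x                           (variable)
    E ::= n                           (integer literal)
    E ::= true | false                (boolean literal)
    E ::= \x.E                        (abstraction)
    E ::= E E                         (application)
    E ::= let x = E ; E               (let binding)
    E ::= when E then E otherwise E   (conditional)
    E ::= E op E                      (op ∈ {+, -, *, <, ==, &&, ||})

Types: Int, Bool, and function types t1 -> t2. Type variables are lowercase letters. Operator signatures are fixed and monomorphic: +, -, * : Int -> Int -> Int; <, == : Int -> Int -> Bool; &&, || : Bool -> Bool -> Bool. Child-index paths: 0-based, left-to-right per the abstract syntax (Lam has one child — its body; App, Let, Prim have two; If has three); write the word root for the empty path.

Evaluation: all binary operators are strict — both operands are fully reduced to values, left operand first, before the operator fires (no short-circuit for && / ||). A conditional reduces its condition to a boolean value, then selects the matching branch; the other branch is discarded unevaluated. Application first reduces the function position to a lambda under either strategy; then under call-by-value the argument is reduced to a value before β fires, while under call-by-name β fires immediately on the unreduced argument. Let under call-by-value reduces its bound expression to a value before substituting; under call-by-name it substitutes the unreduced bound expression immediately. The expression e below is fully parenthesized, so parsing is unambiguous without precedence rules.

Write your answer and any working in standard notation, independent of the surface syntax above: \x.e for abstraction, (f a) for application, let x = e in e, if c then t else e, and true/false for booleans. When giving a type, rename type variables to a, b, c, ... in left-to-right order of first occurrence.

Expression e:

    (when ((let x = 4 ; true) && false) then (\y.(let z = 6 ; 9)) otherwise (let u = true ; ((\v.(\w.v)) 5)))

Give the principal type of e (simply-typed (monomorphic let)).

Derivation:
let x : Int
  unify Bool ~ Bool
  unify Bool ~ Bool
  unify Bool ~ Bool
let z : Int
\y._ : a -> Int
let u : Bool
v : b
\w._ : c -> b
\v._ : b -> c -> b
  unify b -> c -> b ~ Int -> d
  unify b ~ Int
  unify c -> Int ~ d
_ _ : c -> Int
  unify a -> Int ~ c -> Int
  unify a ~ c
  unify Int ~ Int

Answer: a -> Int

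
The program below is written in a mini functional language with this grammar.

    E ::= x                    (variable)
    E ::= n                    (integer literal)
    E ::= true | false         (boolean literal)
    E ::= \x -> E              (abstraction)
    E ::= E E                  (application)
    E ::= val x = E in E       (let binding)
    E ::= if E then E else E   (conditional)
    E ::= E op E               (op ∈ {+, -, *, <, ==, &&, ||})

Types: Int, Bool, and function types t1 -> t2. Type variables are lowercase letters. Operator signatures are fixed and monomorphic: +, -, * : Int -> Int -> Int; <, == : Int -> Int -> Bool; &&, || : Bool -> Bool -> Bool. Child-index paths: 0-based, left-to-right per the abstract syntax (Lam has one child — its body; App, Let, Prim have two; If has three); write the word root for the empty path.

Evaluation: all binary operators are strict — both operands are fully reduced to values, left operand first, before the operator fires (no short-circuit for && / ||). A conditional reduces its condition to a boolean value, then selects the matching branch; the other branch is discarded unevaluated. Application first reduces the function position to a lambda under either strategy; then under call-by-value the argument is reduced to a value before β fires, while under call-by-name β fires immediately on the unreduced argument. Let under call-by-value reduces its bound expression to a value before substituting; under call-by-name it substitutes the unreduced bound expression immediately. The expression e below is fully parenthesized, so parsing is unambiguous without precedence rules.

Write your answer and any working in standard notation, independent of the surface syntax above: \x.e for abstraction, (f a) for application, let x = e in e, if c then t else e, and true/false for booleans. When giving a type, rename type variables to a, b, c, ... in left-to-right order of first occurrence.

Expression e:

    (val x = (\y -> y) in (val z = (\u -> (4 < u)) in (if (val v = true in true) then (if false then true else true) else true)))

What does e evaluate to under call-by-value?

Answer: true

Trace:
step 0: (let x = (\y.y) in (let z = (\u.(4 < u)) in (if (let v = true in true) then (if false then true else true) else true)))
step 1: [let@root] (let z = (\u.(4 < u)) in (if (let v = true in true) then (if false then true else true) else true))
step 2: [let@root] (if (let v = true in true) then (if false then true else true) else true)
step 3: [let@0] (if true then (if false then true else true) else true)
step 4: [if@root] (if false then true else true)
step 5: [if@root] true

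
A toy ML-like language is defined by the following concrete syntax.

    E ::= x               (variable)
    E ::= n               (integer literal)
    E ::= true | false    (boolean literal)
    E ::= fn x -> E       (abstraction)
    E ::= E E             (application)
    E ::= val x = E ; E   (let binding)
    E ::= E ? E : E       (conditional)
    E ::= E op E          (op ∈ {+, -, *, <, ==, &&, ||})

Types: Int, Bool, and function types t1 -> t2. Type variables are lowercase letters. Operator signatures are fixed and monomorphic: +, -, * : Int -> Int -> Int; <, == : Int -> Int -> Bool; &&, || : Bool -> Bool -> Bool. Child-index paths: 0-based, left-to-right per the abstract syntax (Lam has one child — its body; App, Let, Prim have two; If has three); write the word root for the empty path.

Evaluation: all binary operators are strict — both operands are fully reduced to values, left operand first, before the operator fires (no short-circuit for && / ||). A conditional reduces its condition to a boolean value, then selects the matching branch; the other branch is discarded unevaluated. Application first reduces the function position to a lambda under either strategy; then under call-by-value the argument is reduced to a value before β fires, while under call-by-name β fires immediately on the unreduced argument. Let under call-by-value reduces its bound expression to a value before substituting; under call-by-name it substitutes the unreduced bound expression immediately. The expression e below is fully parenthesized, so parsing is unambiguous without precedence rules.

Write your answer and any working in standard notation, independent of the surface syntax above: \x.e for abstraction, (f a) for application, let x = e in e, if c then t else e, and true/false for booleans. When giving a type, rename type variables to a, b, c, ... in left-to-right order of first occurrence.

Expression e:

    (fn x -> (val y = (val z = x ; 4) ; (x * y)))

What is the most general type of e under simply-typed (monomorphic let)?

Trace:
x : a
let z : a
let y : Int
x : a
  unify a ~ Int
y : Int
  unify Int ~ Int
\x._ : Int -> Int

Answer: Int -> Int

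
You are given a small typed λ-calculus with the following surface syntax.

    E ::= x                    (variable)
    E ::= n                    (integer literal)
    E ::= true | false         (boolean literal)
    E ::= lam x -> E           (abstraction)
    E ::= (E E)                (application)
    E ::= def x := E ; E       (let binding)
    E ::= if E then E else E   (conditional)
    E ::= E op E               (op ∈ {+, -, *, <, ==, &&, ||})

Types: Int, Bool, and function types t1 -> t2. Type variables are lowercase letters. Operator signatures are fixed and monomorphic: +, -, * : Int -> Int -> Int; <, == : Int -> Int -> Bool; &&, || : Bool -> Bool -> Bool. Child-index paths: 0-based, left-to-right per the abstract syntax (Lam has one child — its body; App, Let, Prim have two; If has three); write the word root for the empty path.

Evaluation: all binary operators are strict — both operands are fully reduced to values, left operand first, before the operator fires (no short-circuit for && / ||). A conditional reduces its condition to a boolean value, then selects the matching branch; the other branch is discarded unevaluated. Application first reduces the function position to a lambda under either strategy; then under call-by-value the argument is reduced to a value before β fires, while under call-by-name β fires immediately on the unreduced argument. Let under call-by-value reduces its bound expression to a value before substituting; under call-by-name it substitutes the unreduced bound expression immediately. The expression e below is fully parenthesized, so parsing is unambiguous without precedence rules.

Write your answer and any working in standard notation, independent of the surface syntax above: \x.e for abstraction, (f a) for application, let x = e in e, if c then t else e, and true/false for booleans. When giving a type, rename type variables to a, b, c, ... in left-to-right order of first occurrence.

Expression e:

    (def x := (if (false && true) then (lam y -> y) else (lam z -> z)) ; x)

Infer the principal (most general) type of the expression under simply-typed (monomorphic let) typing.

Trace:
  unify Bool ~ Bool
  unify Bool ~ Bool
  unify Bool ~ Bool
y : a
\y._ : a -> a
z : b
\z._ : b -> b
  unify a -> a ~ b -> b
  unify a ~ b
  unify b ~ b
let x : b -> b
x : b -> b

Answer: a -> a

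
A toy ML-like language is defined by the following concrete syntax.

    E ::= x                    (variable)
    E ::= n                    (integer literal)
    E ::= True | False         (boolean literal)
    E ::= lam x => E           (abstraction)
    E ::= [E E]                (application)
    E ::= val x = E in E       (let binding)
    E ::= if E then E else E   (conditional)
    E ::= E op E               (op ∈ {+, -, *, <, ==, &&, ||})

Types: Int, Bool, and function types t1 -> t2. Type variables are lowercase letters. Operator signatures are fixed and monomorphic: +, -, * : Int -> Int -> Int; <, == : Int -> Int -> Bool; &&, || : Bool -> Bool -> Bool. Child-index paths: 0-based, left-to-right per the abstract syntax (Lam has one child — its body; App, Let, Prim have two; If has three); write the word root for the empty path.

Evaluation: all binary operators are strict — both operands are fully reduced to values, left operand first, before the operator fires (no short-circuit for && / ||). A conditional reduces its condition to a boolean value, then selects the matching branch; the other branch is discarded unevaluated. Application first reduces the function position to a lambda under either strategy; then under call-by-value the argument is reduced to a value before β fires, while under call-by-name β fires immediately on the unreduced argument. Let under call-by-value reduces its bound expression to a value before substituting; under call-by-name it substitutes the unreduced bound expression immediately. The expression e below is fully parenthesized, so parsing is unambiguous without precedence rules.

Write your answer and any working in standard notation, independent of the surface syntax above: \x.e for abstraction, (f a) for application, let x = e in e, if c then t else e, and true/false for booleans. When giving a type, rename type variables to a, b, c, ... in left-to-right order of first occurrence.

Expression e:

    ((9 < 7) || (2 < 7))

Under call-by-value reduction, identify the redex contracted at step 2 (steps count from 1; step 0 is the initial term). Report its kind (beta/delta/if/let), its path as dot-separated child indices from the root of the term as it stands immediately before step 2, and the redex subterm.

Derivation:
step 0: ((9 < 7) || (2 < 7))
step 1: [delta@0] (false || (2 < 7))
step 2: [delta@1] (false || true)

Answer: delta at 1 : (2 < 7)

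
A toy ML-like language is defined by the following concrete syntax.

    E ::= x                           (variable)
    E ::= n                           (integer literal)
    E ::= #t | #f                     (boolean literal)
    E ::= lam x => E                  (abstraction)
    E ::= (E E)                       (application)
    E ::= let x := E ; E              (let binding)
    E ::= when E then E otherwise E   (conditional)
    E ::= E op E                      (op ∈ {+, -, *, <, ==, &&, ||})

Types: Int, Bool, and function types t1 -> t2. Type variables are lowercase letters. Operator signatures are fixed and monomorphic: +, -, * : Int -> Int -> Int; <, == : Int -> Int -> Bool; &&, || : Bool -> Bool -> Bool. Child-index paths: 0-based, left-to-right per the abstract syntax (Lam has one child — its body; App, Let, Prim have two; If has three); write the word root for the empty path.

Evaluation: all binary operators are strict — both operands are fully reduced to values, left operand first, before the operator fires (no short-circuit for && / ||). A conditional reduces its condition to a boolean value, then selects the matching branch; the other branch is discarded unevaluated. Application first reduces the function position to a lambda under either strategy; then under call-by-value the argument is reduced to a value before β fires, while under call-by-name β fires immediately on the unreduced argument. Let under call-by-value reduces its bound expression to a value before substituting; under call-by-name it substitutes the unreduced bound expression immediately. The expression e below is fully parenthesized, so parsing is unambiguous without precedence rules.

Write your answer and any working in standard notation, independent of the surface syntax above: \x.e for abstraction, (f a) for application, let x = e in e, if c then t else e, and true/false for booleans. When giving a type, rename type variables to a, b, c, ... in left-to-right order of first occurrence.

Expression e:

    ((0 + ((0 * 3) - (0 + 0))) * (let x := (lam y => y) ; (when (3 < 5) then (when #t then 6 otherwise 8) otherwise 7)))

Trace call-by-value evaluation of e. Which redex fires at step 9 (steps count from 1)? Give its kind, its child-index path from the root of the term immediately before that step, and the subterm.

Answer: delta at root : (0 * 6)

Working:
step 0: ((0 + ((0 * 3) - (0 + 0))) * (let x = (\y.y) in (if (3 < 5) then (if true then 6 else 8) else 7)))
step 1: [delta@0.1.0] ((0 + (0 - (0 + 0))) * (let x = (\y.y) in (if (3 < 5) then (if true then 6 else 8) else 7)))
step 2: [delta@0.1.1] ((0 + (0 - 0)) * (let x = (\y.y) in (if (3 < 5) then (if true then 6 else 8) else 7)))
step 3: [delta@0.1] ((0 + 0) * (let x = (\y.y) in (if (3 < 5) then (if true then 6 else 8) else 7)))
step 4: [delta@0] (0 * (let x = (\y.y) in (if (3 < 5) then (if true then 6 else 8) else 7)))
step 5: [let@1] (0 * (if (3 < 5) then (if true then 6 else 8) else 7))
step 6: [delta@1.0] (0 * (if true then (if true then 6 else 8) else 7))
step 7: [if@1] (0 * (if true then 6 else 8))
step 8: [if@1] (0 * 6)
step 9: [delta@root] 0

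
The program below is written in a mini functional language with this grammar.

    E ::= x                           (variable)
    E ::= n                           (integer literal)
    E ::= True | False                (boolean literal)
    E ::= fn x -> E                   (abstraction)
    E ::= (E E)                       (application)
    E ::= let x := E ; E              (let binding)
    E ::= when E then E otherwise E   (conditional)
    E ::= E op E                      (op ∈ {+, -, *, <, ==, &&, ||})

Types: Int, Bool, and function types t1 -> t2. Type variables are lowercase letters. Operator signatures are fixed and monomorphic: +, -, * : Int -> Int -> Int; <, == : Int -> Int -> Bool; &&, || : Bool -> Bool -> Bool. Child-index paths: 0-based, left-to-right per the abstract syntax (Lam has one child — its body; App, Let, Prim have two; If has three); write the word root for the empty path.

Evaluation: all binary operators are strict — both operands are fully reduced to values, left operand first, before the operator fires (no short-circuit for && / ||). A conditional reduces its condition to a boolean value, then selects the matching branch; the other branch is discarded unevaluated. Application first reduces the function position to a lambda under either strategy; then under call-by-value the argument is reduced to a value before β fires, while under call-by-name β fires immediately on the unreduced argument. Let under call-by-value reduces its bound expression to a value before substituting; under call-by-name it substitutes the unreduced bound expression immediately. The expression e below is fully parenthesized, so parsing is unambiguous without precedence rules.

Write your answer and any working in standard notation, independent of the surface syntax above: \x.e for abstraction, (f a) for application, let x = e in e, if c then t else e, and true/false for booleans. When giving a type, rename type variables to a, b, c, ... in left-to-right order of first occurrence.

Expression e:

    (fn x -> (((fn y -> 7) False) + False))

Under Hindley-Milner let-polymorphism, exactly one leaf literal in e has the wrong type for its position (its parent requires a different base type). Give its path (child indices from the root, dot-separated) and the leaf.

Answer: 0.1 : false

Derivation:
\y._ : b -> Int
  unify b -> Int ~ Bool -> c
  unify b ~ Bool
  unify Int ~ c
_ _ : Int
  unify Int ~ Int
  unify Bool ~ Int
  FAIL: mismatch Bool ~ Int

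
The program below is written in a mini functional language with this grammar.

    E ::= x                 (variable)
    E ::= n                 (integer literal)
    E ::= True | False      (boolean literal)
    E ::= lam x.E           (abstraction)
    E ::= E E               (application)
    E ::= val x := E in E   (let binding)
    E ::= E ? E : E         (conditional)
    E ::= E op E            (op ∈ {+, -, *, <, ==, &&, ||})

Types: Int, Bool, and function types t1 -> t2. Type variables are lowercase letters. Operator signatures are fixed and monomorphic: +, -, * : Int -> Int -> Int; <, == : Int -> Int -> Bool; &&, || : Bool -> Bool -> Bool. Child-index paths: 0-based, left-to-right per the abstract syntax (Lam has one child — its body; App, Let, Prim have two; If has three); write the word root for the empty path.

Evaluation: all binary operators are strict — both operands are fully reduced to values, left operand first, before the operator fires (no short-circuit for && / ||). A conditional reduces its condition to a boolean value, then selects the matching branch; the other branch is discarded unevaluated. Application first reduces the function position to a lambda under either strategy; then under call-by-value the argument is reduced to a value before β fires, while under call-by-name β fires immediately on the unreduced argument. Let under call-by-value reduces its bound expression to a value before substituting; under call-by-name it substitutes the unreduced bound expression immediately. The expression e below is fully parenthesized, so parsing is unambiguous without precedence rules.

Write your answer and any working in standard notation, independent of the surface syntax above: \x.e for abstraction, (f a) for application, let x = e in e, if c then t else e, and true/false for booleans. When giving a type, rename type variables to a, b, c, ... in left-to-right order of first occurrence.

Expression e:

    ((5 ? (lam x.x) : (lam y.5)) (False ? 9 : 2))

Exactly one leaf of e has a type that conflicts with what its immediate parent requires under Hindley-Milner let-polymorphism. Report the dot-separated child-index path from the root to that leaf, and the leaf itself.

Trace:
  unify Int ~ Bool
  FAIL: mismatch Int ~ Bool

Answer: 0.0 : 5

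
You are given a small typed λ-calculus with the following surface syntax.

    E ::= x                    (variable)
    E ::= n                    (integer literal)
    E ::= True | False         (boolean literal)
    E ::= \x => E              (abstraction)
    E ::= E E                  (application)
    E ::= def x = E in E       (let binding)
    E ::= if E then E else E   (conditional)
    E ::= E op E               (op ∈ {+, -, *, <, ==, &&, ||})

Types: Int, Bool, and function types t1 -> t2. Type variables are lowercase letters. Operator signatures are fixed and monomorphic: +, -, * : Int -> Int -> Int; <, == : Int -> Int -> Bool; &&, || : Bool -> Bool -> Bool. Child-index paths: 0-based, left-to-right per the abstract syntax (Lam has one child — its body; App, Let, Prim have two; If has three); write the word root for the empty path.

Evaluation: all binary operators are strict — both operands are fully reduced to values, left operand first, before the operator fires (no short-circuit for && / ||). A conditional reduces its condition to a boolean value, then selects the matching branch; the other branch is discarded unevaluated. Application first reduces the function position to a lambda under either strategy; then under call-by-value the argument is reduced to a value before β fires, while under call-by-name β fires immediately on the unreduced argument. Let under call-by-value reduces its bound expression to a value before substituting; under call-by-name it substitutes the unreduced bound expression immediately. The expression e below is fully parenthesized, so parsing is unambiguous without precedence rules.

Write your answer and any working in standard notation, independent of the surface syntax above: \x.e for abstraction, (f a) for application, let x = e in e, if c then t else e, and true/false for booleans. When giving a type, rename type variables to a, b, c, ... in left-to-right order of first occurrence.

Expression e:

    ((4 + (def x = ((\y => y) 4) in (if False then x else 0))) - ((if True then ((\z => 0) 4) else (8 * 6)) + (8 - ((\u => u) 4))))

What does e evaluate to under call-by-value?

Answer: 0

Derivation:
step 0: ((4 + (let x = ((\y.y) 4) in (if false then x else 0))) - ((if true then ((\z.0) 4) else (8 * 6)) + (8 - ((\u.u) 4))))
step 1: [beta@0.1.0] ((4 + (let x = 4 in (if false then x else 0))) - ((if true then ((\z.0) 4) else (8 * 6)) + (8 - ((\u.u) 4))))
step 2: [let@0.1] ((4 + (if false then 4 else 0)) - ((if true then ((\z.0) 4) else (8 * 6)) + (8 - ((\u.u) 4))))
step 3: [if@0.1] ((4 + 0) - ((if true then ((\z.0) 4) else (8 * 6)) + (8 - ((\u.u) 4))))
step 4: [delta@0] (4 - ((if true then ((\z.0) 4) else (8 * 6)) + (8 - ((\u.u) 4))))
step 5: [if@1.0] (4 - (((\z.0) 4) + (8 - ((\u.u) 4))))
step 6: [beta@1.0] (4 - (0 + (8 - ((\u.u) 4))))
step 7: [beta@1.1.1] (4 - (0 + (8 - 4)))
step 8: [delta@1.1] (4 - (0 + 4))
step 9: [delta@1] (4 - 4)
step 10: [delta@root] 0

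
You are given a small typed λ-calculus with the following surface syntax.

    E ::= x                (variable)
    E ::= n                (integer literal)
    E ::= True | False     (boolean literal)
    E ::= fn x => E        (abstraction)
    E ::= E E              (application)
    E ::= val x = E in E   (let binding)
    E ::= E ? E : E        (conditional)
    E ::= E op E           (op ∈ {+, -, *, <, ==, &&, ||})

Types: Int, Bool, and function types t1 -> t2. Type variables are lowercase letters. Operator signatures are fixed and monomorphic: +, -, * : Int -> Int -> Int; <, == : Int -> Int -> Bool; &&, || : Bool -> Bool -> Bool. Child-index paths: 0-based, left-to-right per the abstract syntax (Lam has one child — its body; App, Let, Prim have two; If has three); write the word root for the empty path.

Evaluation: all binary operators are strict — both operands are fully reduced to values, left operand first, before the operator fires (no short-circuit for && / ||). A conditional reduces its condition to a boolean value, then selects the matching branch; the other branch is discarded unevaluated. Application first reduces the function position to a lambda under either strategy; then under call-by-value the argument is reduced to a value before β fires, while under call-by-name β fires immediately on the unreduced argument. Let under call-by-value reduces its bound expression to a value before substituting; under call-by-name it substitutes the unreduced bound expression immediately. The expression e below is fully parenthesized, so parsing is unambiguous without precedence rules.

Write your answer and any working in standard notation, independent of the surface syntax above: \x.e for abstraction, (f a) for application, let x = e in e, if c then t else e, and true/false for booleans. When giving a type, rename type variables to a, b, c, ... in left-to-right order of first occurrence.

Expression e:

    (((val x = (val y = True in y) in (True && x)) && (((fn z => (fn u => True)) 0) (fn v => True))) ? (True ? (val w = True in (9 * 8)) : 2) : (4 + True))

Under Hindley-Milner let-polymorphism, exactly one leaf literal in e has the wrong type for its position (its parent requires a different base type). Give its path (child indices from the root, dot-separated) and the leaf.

Answer: 2.1 : true

Derivation:
let y : Bool
y : Bool
let x : Bool
  unify Bool ~ Bool
x : Bool
  unify Bool ~ Bool
  unify Bool ~ Bool
\u._ : b -> Bool
\z._ : a -> b -> Bool
  unify a -> b -> Bool ~ Int -> c
  unify a ~ Int
  unify b -> Bool ~ c
_ _ : b -> Bool
\v._ : d -> Bool
  unify b -> Bool ~ (d -> Bool) -> e
  unify b ~ d -> Bool
  unify Bool ~ e
_ _ : Bool
  unify Bool ~ Bool
  unify Bool ~ Bool
  unify Bool ~ Bool
let w : Bool
  unify Int ~ Int
  unify Int ~ Int
  unify Int ~ Int
  unify Int ~ Int
  unify Bool ~ Int
  FAIL: mismatch Bool ~ Int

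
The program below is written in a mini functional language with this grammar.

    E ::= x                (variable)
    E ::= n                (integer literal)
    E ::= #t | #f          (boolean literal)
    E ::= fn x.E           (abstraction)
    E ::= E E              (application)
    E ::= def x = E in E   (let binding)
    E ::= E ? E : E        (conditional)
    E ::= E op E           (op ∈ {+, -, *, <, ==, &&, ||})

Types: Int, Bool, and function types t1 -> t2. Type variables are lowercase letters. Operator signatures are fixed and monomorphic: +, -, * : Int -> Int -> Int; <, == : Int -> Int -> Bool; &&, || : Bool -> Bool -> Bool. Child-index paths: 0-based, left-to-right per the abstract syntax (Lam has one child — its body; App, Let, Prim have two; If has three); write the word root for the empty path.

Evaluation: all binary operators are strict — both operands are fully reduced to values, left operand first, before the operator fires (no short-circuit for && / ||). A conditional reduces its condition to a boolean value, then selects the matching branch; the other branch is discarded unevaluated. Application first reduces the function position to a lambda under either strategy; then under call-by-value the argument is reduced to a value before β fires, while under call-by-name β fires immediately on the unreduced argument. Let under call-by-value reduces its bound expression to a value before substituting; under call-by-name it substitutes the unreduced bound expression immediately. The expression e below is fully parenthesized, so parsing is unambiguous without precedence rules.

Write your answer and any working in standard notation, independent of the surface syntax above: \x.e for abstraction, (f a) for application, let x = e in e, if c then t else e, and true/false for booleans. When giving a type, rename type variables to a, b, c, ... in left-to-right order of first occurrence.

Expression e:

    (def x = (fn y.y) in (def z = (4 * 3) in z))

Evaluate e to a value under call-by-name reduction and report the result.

Answer: 12

Derivation:
step 0: (let x = (\y.y) in (let z = (4 * 3) in z))
step 1: [let@root] (let z = (4 * 3) in z)
step 2: [let@root] (4 * 3)
step 3: [delta@root] 12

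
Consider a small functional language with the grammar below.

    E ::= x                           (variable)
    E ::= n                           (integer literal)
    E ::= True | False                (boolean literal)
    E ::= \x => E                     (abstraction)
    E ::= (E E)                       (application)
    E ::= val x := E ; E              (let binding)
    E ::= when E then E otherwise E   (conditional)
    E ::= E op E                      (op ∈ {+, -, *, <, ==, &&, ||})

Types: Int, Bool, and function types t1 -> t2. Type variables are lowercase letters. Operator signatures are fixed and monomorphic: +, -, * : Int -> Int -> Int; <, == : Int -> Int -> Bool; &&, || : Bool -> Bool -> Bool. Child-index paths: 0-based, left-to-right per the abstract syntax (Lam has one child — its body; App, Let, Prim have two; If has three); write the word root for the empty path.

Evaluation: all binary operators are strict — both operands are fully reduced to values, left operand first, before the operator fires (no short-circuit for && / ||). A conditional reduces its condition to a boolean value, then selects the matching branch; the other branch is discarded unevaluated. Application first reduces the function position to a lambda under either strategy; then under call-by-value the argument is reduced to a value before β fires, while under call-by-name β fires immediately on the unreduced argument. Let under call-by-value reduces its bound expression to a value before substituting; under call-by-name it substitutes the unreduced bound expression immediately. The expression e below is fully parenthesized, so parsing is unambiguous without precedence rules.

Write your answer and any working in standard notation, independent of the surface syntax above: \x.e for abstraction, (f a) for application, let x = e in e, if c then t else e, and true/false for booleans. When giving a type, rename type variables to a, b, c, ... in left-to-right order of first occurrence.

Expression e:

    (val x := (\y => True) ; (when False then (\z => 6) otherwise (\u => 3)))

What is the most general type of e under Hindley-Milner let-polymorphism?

Trace:
\y._ : a -> Bool
let x : forall. a -> Bool
  unify Bool ~ Bool
\z._ : b -> Int
\u._ : c -> Int
  unify b -> Int ~ c -> Int
  unify b ~ c
  unify Int ~ Int

Answer: a -> Int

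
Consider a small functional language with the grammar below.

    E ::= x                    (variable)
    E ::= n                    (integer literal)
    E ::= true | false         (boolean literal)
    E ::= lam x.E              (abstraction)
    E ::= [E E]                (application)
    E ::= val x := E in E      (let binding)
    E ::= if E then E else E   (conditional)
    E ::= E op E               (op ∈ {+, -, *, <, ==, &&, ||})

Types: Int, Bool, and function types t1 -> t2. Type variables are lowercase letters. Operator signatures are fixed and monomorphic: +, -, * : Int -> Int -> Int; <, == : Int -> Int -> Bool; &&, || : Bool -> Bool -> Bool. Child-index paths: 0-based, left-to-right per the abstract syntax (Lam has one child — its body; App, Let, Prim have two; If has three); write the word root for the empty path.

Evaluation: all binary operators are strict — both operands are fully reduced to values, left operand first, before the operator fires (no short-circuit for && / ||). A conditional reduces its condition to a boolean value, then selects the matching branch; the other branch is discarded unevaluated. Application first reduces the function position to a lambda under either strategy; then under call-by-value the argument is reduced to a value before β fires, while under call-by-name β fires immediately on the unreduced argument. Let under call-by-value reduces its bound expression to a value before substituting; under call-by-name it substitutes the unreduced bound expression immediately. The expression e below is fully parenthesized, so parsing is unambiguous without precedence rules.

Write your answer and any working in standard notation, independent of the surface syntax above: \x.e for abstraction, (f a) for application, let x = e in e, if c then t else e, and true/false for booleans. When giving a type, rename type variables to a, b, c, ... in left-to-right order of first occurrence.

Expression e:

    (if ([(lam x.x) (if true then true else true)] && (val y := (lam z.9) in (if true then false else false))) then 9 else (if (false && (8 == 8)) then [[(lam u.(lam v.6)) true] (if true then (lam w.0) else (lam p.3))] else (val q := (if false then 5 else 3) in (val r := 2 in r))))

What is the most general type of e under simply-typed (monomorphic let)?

Answer: Int

Derivation:
x : a
\x._ : a -> a
  unify Bool ~ Bool
  unify Bool ~ Bool
  unify a -> a ~ Bool -> b
  unify a ~ Bool
  unify Bool ~ b
_ _ : Bool
  unify Bool ~ Bool
\z._ : c -> Int
let y : c -> Int
  unify Bool ~ Bool
  unify Bool ~ Bool
  unify Bool ~ Bool
  unify Bool ~ Bool
  unify Bool ~ Bool
  unify Int ~ Int
  unify Int ~ Int
  unify Bool ~ Bool
  unify Bool ~ Bool
\v._ : e -> Int
\u._ : d -> e -> Int
  unify d -> e -> Int ~ Bool -> f
  unify d ~ Bool
  unify e -> Int ~ f
_ _ : e -> Int
  unify Bool ~ Bool
\w._ : g -> Int
\p._ : h -> Int
  unify g -> Int ~ h -> Int
  unify g ~ h
  unify Int ~ Int
  unify e -> Int ~ (h -> Int) -> i
  unify e ~ h -> Int
  unify Int ~ i
_ _ : Int
  unify Bool ~ Bool
  unify Int ~ Int
let q : Int
let r : Int
r : Int
  unify Int ~ Int
  unify Int ~ Int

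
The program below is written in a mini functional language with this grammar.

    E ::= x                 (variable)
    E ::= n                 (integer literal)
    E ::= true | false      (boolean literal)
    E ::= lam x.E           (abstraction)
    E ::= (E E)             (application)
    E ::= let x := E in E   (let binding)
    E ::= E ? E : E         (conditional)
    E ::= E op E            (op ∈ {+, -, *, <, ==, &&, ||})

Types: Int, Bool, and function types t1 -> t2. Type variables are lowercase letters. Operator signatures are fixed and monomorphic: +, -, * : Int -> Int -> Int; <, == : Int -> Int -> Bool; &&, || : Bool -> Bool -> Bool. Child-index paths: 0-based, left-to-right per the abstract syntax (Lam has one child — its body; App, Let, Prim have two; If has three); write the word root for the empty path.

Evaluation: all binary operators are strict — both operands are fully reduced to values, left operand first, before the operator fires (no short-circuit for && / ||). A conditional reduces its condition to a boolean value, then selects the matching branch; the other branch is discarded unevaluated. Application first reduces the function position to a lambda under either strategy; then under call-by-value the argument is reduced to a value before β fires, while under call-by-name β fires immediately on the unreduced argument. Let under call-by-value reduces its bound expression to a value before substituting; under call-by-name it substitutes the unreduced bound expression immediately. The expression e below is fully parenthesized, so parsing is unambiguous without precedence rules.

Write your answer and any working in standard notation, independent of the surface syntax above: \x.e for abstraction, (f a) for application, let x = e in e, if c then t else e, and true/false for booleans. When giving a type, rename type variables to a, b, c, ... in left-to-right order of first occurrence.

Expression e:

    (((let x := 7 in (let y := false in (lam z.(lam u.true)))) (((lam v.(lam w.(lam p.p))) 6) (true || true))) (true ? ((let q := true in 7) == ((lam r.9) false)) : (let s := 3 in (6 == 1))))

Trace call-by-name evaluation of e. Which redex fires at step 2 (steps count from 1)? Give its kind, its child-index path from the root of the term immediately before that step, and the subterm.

Working:
step 0: (((let x = 7 in (let y = false in (\z.(\u.true)))) (((\v.(\w.(\p.p))) 6) (true || true))) (if true then ((let q = true in 7) == ((\r.9) false)) else (let s = 3 in (6 == 1))))
step 1: [let@0.0] (((let y = false in (\z.(\u.true))) (((\v.(\w.(\p.p))) 6) (true || true))) (if true then ((let q = true in 7) == ((\r.9) false)) else (let s = 3 in (6 == 1))))
step 2: [let@0.0] (((\z.(\u.true)) (((\v.(\w.(\p.p))) 6) (true || true))) (if true then ((let q = true in 7) == ((\r.9) false)) else (let s = 3 in (6 == 1))))

Answer: let at 0.0 : (let y = false in (\z.(\u.true)))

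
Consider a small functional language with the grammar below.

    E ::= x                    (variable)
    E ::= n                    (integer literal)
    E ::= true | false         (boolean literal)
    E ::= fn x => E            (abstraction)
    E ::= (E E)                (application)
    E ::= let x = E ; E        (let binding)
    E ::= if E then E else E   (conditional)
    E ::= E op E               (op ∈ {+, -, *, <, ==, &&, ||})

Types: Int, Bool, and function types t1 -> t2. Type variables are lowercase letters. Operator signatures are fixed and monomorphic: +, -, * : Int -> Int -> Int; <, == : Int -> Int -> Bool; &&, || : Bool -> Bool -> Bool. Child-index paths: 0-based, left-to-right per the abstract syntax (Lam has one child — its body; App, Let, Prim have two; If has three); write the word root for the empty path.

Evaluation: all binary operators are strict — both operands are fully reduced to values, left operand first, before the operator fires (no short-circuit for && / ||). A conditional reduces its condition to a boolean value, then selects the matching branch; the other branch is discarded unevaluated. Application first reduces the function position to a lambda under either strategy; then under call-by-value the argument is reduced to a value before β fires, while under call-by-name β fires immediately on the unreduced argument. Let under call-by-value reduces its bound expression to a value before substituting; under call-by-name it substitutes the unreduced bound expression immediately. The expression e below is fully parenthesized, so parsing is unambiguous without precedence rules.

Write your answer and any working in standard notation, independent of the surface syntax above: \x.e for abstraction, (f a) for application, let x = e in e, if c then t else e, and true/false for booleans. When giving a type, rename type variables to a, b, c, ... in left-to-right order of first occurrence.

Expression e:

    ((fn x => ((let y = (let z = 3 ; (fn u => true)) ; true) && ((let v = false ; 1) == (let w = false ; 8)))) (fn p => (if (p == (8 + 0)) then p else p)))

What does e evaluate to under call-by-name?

Trace:
step 0: ((\x.((let y = (let z = 3 in (\u.true)) in true) && ((let v = false in 1) == (let w = false in 8)))) (\p.(if (p == (8 + 0)) then p else p)))
step 1: [beta@root] ((let y = (let z = 3 in (\u.true)) in true) && ((let v = false in 1) == (let w = false in 8)))
step 2: [let@0] (true && ((let v = false in 1) == (let w = false in 8)))
step 3: [let@1.0] (true && (1 == (let w = false in 8)))
step 4: [let@1.1] (true && (1 == 8))
step 5: [delta@1] (true && false)
step 6: [delta@root] false

Answer: false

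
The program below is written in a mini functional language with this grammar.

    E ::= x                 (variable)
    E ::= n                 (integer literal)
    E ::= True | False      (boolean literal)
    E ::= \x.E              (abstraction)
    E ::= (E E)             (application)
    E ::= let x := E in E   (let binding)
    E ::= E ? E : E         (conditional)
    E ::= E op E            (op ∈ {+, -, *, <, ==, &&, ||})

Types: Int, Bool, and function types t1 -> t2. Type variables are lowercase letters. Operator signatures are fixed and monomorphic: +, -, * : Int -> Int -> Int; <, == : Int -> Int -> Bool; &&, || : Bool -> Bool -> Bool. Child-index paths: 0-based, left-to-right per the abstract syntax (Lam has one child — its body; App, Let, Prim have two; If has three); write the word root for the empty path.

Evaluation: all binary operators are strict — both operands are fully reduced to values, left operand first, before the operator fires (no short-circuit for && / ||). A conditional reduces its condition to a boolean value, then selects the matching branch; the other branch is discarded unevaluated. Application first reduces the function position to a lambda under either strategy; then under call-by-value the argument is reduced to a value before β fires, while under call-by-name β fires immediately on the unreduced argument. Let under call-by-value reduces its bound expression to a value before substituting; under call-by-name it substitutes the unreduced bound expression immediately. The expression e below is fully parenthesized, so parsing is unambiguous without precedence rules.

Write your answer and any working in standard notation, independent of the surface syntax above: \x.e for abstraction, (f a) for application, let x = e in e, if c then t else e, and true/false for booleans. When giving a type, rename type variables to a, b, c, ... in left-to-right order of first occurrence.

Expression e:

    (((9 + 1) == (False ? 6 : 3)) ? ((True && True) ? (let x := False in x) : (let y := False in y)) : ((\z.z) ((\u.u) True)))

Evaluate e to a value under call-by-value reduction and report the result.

Answer: true

Derivation:
step 0: (if ((9 + 1) == (if false then 6 else 3)) then (if (true && true) then (let x = false in x) else (let y = false in y)) else ((\z.z) ((\u.u) true)))
step 1: [delta@0.0] (if (10 == (if false then 6 else 3)) then (if (true && true) then (let x = false in x) else (let y = false in y)) else ((\z.z) ((\u.u) true)))
step 2: [if@0.1] (if (10 == 3) then (if (true && true) then (let x = false in x) else (let y = false in y)) else ((\z.z) ((\u.u) true)))
step 3: [delta@0] (if false then (if (true && true) then (let x = false in x) else (let y = false in y)) else ((\z.z) ((\u.u) true)))
step 4: [if@root] ((\z.z) ((\u.u) true))
step 5: [beta@1] ((\z.z) true)
step 6: [beta@root] true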